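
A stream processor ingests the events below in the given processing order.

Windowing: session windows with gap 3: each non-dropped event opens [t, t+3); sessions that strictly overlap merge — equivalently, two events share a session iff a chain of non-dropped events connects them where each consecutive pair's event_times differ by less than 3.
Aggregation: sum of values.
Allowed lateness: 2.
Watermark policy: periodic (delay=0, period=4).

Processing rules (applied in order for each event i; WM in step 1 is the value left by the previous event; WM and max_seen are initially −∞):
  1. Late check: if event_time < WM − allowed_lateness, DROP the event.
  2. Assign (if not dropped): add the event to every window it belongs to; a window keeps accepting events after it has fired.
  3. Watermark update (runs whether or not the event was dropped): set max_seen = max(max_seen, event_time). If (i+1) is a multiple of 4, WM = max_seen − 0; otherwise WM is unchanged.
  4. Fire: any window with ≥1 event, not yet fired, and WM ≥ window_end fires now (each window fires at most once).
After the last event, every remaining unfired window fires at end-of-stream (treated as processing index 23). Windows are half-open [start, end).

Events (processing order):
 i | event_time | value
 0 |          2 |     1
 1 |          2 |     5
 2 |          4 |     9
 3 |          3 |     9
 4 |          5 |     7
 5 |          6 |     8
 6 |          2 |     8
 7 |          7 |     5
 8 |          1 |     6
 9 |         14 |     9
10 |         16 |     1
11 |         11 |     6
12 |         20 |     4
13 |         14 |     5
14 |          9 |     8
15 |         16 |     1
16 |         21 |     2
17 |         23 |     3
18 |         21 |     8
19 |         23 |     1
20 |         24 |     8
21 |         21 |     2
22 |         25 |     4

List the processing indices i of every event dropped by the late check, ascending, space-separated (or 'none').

8 14

i=0 t=2 v=1: → [2,5); WM=−∞
i=1 t=2 v=5: → [2,5); WM=−∞
i=2 t=4 v=9: → [2,7); WM=−∞
i=3 t=3 v=9: → [2,7); WM=4
i=4 t=5 v=7: → [2,8); WM=4
i=5 t=6 v=8: → [2,9); WM=4
i=6 t=2 v=8: → [2,9); WM=4
i=7 t=7 v=5: → [2,10); WM=7
i=8 t=1 v=6: DROP (t<7-2); WM=7
i=9 t=14 v=9: → [14,17); WM=7
i=10 t=16 v=1: → [14,19); WM=7
i=11 t=11 v=6: → [11,14); WM=16
i=12 t=20 v=4: → [20,23); WM=16
i=13 t=14 v=5: → [14,19); WM=16
i=14 t=9 v=8: DROP (t<16-2); WM=16
i=15 t=16 v=1: → [14,19); WM=20
i=16 t=21 v=2: → [20,24); WM=20
i=17 t=23 v=3: → [20,26); WM=20
i=18 t=21 v=8: → [20,26); WM=20
i=19 t=23 v=1: → [20,26); WM=23
i=20 t=24 v=8: → [20,27); WM=23
i=21 t=21 v=2: → [20,27); WM=23
i=22 t=25 v=4: → [20,28); WM=23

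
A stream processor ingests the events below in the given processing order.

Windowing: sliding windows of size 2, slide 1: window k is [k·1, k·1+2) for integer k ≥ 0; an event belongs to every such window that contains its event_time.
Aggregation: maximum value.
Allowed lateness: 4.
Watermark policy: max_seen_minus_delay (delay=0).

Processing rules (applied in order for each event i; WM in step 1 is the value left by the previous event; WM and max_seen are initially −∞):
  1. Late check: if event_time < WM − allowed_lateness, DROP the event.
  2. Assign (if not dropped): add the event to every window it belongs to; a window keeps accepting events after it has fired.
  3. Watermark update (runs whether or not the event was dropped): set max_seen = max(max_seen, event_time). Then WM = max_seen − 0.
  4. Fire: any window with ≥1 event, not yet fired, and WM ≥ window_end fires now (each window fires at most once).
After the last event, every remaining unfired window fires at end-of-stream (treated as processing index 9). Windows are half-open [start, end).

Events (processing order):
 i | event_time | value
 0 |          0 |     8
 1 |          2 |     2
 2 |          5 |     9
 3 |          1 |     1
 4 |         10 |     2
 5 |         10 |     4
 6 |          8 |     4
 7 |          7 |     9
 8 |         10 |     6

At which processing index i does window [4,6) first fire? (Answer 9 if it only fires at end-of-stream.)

4

i=0 t=0 v=8: → [0,2); WM=0
i=1 t=2 v=2: → [2,4),[1,3); WM=2; [0,2) fires=8
i=2 t=5 v=9: → [5,7),[4,6); WM=5; [1,3) fires=2 [2,4) fires=2
i=3 t=1 v=1: → [1,3),[0,2); WM=5
i=4 t=10 v=2: → [10,12),[9,11); WM=10; [4,6) fires=9 [5,7) fires=9
i=5 t=10 v=4: → [10,12),[9,11); WM=10
i=6 t=8 v=4: → [8,10),[7,9); WM=10; [7,9) fires=4 [8,10) fires=4
i=7 t=7 v=9: → [7,9),[6,8); WM=10; [6,8) fires=9
i=8 t=10 v=6: → [10,12),[9,11); WM=10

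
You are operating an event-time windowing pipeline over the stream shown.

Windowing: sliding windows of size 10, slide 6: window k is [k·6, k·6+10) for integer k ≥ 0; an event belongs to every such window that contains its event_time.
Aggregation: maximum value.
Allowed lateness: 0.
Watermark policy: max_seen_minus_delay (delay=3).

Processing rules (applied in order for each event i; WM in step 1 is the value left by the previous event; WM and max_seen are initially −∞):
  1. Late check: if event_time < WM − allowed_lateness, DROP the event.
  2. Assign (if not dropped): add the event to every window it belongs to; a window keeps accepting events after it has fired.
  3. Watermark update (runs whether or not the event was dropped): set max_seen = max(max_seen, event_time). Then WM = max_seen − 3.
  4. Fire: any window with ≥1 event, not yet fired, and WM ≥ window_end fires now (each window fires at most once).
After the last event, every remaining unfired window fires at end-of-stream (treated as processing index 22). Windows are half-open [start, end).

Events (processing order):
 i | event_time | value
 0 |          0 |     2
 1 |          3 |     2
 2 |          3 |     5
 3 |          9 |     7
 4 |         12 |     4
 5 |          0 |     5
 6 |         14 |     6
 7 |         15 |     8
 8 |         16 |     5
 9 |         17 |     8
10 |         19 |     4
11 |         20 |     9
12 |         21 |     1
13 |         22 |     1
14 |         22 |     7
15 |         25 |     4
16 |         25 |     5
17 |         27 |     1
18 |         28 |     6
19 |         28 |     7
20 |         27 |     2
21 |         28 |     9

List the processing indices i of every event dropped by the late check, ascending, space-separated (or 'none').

5

i=0 t=0 v=2: → [0,10); WM=-3
i=1 t=3 v=2: → [0,10); WM=0
i=2 t=3 v=5: → [0,10); WM=0
i=3 t=9 v=7: → [6,16),[0,10); WM=6
i=4 t=12 v=4: → [12,22),[6,16); WM=9
i=5 t=0 v=5: DROP (t<9-0); WM=9
i=6 t=14 v=6: → [12,22),[6,16); WM=11; [0,10) fires=7
i=7 t=15 v=8: → [12,22),[6,16); WM=12
i=8 t=16 v=5: → [12,22); WM=13
i=9 t=17 v=8: → [12,22); WM=14
i=10 t=19 v=4: → [18,28),[12,22); WM=16; [6,16) fires=8
i=11 t=20 v=9: → [18,28),[12,22); WM=17
i=12 t=21 v=1: → [18,28),[12,22); WM=18
i=13 t=22 v=1: → [18,28); WM=19
i=14 t=22 v=7: → [18,28); WM=19
i=15 t=25 v=4: → [24,34),[18,28); WM=22; [12,22) fires=9
i=16 t=25 v=5: → [24,34),[18,28); WM=22
i=17 t=27 v=1: → [24,34),[18,28); WM=24
i=18 t=28 v=6: → [24,34); WM=25
i=19 t=28 v=7: → [24,34); WM=25
i=20 t=27 v=2: → [24,34),[18,28); WM=25
i=21 t=28 v=9: → [24,34); WM=25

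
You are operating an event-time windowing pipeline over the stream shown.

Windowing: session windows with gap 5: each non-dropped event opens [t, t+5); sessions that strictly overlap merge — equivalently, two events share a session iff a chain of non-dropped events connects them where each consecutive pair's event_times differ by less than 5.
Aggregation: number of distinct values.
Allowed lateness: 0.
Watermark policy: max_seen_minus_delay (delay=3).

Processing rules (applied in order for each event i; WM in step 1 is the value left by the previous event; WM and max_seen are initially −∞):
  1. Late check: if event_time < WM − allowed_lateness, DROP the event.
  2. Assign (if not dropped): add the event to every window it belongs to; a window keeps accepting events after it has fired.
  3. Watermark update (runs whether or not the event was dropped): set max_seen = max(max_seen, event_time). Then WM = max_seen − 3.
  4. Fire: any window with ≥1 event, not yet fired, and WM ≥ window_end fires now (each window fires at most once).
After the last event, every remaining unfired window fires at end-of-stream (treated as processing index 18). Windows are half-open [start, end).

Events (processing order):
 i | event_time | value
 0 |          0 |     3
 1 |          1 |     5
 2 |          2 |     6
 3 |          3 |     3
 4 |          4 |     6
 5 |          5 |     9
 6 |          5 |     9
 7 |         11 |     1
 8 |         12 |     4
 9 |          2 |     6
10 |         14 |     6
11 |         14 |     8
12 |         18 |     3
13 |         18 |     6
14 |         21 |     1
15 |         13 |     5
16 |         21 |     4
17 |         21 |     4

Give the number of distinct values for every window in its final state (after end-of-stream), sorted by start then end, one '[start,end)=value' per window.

[0,10)=4 [11,26)=5

i=0 t=0 v=3: → [0,5); WM=-3
i=1 t=1 v=5: → [0,6); WM=-2
i=2 t=2 v=6: → [0,7); WM=-1
i=3 t=3 v=3: → [0,8); WM=0
i=4 t=4 v=6: → [0,9); WM=1
i=5 t=5 v=9: → [0,10); WM=2
i=6 t=5 v=9: → [0,10); WM=2
i=7 t=11 v=1: → [11,16); WM=8
i=8 t=12 v=4: → [11,17); WM=9
i=9 t=2 v=6: DROP (t<9-0); WM=9
i=10 t=14 v=6: → [11,19); WM=11
i=11 t=14 v=8: → [11,19); WM=11
i=12 t=18 v=3: → [11,23); WM=15
i=13 t=18 v=6: → [11,23); WM=15
i=14 t=21 v=1: → [11,26); WM=18
i=15 t=13 v=5: DROP (t<18-0); WM=18
i=16 t=21 v=4: → [11,26); WM=18
i=17 t=21 v=4: → [11,26); WM=18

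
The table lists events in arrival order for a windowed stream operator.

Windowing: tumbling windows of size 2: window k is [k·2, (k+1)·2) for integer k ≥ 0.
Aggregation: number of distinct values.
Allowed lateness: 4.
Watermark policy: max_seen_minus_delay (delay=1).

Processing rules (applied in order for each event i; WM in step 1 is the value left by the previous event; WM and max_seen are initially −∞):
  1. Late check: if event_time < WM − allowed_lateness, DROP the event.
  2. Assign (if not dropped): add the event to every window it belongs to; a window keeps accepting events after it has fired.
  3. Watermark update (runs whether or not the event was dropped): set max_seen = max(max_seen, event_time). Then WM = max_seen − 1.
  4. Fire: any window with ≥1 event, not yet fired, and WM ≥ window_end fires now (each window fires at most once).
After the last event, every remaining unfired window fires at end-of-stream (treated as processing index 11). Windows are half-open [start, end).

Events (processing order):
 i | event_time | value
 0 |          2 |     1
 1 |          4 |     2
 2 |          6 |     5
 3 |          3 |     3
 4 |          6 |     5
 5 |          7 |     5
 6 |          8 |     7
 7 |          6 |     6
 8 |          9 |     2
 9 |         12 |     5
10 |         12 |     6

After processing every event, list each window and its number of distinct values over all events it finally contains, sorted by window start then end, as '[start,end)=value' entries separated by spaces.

[2,4)=2 [4,6)=1 [6,8)=2 [8,10)=2 [12,14)=2

i=0 t=2 v=1: → [2,4); WM=1
i=1 t=4 v=2: → [4,6); WM=3
i=2 t=6 v=5: → [6,8); WM=5; [2,4) fires=1
i=3 t=3 v=3: → [2,4); WM=5
i=4 t=6 v=5: → [6,8); WM=5
i=5 t=7 v=5: → [6,8); WM=6; [4,6) fires=1
i=6 t=8 v=7: → [8,10); WM=7
i=7 t=6 v=6: → [6,8); WM=7
i=8 t=9 v=2: → [8,10); WM=8; [6,8) fires=2
i=9 t=12 v=5: → [12,14); WM=11; [8,10) fires=2
i=10 t=12 v=6: → [12,14); WM=11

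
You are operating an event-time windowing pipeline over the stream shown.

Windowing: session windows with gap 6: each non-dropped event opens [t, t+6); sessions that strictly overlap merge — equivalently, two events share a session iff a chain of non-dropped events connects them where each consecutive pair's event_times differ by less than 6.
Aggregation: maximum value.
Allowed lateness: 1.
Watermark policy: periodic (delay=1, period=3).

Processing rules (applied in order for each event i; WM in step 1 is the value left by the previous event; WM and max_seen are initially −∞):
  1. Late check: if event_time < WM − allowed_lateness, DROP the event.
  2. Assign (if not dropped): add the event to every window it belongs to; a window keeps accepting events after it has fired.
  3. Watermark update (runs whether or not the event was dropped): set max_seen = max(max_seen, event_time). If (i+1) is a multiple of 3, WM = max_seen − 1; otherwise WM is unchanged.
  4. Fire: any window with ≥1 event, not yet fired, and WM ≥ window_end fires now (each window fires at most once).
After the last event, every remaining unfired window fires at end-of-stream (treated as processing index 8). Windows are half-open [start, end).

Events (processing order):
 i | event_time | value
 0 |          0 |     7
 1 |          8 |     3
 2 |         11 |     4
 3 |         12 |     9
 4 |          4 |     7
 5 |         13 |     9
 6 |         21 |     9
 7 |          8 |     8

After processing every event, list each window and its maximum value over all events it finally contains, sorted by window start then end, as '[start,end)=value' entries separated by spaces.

[0,6)=7 [8,19)=9 [21,27)=9

i=0 t=0 v=7: → [0,6); WM=−∞
i=1 t=8 v=3: → [8,14); WM=−∞
i=2 t=11 v=4: → [8,17); WM=10
i=3 t=12 v=9: → [8,18); WM=10
i=4 t=4 v=7: DROP (t<10-1); WM=10
i=5 t=13 v=9: → [8,19); WM=12
i=6 t=21 v=9: → [21,27); WM=12
i=7 t=8 v=8: DROP (t<12-1); WM=12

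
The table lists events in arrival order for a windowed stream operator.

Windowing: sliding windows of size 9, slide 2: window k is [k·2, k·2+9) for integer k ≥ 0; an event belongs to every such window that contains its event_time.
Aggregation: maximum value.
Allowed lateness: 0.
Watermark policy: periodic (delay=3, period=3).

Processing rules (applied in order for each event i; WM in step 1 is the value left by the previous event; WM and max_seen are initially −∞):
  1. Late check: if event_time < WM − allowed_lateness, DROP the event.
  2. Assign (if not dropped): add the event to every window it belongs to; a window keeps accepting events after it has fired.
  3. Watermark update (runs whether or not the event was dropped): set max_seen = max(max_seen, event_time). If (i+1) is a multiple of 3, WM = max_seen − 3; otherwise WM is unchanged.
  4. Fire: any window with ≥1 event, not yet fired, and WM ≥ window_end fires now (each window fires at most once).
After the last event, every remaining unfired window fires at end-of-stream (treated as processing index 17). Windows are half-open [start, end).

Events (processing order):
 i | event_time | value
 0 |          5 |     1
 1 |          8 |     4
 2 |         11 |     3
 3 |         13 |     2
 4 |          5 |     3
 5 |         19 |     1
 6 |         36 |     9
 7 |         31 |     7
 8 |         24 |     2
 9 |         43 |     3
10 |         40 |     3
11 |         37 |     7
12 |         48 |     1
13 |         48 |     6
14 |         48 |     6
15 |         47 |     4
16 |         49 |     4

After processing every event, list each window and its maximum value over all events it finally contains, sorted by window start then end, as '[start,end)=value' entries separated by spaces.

i=0 t=5 v=1: → [4,13),[2,11),[0,9); WM=−∞
i=1 t=8 v=4: → [8,17),[6,15),[4,13),[2,11),[0,9); WM=−∞
i=2 t=11 v=3: → [10,19),[8,17),[6,15),[4,13); WM=8
i=3 t=13 v=2: → [12,21),[10,19),[8,17),[6,15); WM=8
i=4 t=5 v=3: DROP (t<8-0); WM=8
i=5 t=19 v=1: → [18,27),[16,25),[14,23),[12,21); WM=16; [0,9) fires=4 [2,11) fires=4 [4,13) fires=4 [6,15) fires=4
i=6 t=36 v=9: → [36,45),[34,43),[32,41),[30,39),[28,37); WM=16
i=7 t=31 v=7: → [30,39),[28,37),[26,35),[24,33); WM=16
i=8 t=24 v=2: → [24,33),[22,31),[20,29),[18,27),[16,25); WM=33; [8,17) fires=4 [10,19) fires=3 [12,21) fires=2 [14,23) fires=1 [16,25) fires=2 [18,27) fires=2 [20,29) fires=2 [22,31) fires=2 [24,33) fires=7
i=9 t=43 v=3: → [42,51),[40,49),[38,47),[36,45); WM=33
i=10 t=40 v=3: → [40,49),[38,47),[36,45),[34,43),[32,41); WM=33
i=11 t=37 v=7: → [36,45),[34,43),[32,41),[30,39); WM=40; [26,35) fires=7 [28,37) fires=9 [30,39) fires=9
i=12 t=48 v=1: → [48,57),[46,55),[44,53),[42,51),[40,49); WM=40
i=13 t=48 v=6: → [48,57),[46,55),[44,53),[42,51),[40,49); WM=40
i=14 t=48 v=6: → [48,57),[46,55),[44,53),[42,51),[40,49); WM=45; [32,41) fires=9 [34,43) fires=9 [36,45) fires=9
i=15 t=47 v=4: → [46,55),[44,53),[42,51),[40,49); WM=45
i=16 t=49 v=4: → [48,57),[46,55),[44,53),[42,51); WM=45

[0,9)=4 [2,11)=4 [4,13)=4 [6,15)=4 [8,17)=4 [10,19)=3 [12,21)=2 [14,23)=1 [16,25)=2 [18,27)=2 [20,29)=2 [22,31)=2 [24,33)=7 [26,35)=7 [28,37)=9 [30,39)=9 [32,41)=9 [34,43)=9 [36,45)=9 [38,47)=3 [40,49)=6 [42,51)=6 [44,53)=6 [46,55)=6 [48,57)=6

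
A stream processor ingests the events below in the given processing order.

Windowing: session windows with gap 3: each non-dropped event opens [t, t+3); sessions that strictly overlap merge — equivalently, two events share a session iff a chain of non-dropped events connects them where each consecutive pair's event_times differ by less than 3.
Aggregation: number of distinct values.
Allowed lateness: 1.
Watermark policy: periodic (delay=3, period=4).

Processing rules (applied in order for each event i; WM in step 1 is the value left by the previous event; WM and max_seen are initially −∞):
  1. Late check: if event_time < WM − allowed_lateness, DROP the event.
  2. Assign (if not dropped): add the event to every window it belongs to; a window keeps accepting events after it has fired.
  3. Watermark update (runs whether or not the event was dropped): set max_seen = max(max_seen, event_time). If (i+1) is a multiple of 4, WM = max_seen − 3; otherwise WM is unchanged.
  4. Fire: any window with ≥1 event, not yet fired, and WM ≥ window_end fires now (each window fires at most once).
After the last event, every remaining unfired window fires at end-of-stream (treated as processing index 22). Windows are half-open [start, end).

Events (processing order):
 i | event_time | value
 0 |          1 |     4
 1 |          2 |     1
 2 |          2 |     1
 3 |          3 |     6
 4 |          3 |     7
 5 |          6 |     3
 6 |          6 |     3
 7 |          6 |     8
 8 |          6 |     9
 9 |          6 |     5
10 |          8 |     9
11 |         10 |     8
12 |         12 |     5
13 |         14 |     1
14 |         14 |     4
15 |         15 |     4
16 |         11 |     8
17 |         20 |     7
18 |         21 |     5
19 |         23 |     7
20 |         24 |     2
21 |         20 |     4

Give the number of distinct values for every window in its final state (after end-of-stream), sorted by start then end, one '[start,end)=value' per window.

i=0 t=1 v=4: → [1,4); WM=−∞
i=1 t=2 v=1: → [1,5); WM=−∞
i=2 t=2 v=1: → [1,5); WM=−∞
i=3 t=3 v=6: → [1,6); WM=0
i=4 t=3 v=7: → [1,6); WM=0
i=5 t=6 v=3: → [6,9); WM=0
i=6 t=6 v=3: → [6,9); WM=0
i=7 t=6 v=8: → [6,9); WM=3
i=8 t=6 v=9: → [6,9); WM=3
i=9 t=6 v=5: → [6,9); WM=3
i=10 t=8 v=9: → [6,11); WM=3
i=11 t=10 v=8: → [6,13); WM=7
i=12 t=12 v=5: → [6,15); WM=7
i=13 t=14 v=1: → [6,17); WM=7
i=14 t=14 v=4: → [6,17); WM=7
i=15 t=15 v=4: → [6,18); WM=12
i=16 t=11 v=8: → [6,18); WM=12
i=17 t=20 v=7: → [20,23); WM=12
i=18 t=21 v=5: → [20,24); WM=12
i=19 t=23 v=7: → [20,26); WM=20
i=20 t=24 v=2: → [20,27); WM=20
i=21 t=20 v=4: → [20,27); WM=20

[1,6)=4 [6,18)=6 [20,27)=4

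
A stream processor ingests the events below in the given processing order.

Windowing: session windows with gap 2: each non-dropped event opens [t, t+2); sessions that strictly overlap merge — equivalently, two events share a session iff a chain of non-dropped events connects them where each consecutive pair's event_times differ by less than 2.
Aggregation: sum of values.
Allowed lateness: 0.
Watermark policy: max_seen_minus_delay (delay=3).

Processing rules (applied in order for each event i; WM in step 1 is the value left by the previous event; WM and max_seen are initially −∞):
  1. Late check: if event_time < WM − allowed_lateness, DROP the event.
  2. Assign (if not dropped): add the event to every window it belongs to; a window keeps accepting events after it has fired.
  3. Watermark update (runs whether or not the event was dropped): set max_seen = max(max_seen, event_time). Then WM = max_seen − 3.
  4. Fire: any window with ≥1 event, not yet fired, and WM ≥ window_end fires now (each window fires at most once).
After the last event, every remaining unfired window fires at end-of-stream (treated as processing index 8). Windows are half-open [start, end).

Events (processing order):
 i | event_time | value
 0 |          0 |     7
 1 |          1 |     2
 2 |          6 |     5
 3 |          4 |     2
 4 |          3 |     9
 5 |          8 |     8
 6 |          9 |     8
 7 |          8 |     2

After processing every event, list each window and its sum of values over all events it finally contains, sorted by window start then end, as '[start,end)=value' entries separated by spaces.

i=0 t=0 v=7: → [0,2); WM=-3
i=1 t=1 v=2: → [0,3); WM=-2
i=2 t=6 v=5: → [6,8); WM=3
i=3 t=4 v=2: → [4,6); WM=3
i=4 t=3 v=9: → [3,6); WM=3
i=5 t=8 v=8: → [8,10); WM=5
i=6 t=9 v=8: → [8,11); WM=6
i=7 t=8 v=2: → [8,11); WM=6

[0,3)=9 [3,6)=11 [6,8)=5 [8,11)=18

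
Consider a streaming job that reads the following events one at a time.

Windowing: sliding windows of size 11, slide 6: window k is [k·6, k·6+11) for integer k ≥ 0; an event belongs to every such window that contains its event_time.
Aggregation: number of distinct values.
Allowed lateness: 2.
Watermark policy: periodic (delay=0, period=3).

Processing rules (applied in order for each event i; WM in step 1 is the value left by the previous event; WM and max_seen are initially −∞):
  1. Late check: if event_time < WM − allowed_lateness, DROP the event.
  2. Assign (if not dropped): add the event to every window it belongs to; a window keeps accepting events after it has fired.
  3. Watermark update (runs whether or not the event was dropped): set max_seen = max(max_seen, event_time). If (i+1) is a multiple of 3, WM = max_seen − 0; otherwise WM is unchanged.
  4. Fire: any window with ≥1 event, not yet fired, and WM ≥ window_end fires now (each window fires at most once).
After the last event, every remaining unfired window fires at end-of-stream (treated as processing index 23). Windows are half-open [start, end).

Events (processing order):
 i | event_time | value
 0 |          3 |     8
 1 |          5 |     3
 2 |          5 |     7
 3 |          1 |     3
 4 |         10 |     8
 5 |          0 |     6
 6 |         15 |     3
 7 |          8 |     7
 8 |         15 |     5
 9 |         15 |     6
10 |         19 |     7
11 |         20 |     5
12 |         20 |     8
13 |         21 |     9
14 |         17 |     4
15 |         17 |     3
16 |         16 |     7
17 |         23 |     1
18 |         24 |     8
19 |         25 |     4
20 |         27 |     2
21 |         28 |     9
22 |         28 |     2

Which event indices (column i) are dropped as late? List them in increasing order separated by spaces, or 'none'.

i=0 t=3 v=8: → [0,11); WM=−∞
i=1 t=5 v=3: → [0,11); WM=−∞
i=2 t=5 v=7: → [0,11); WM=5
i=3 t=1 v=3: DROP (t<5-2); WM=5
i=4 t=10 v=8: → [6,17),[0,11); WM=5
i=5 t=0 v=6: DROP (t<5-2); WM=10
i=6 t=15 v=3: → [12,23),[6,17); WM=10
i=7 t=8 v=7: → [6,17),[0,11); WM=10
i=8 t=15 v=5: → [12,23),[6,17); WM=15; [0,11) fires=3
i=9 t=15 v=6: → [12,23),[6,17); WM=15
i=10 t=19 v=7: → [18,29),[12,23); WM=15
i=11 t=20 v=5: → [18,29),[12,23); WM=20; [6,17) fires=5
i=12 t=20 v=8: → [18,29),[12,23); WM=20
i=13 t=21 v=9: → [18,29),[12,23); WM=20
i=14 t=17 v=4: DROP (t<20-2); WM=21
i=15 t=17 v=3: DROP (t<21-2); WM=21
i=16 t=16 v=7: DROP (t<21-2); WM=21
i=17 t=23 v=1: → [18,29); WM=23; [12,23) fires=6
i=18 t=24 v=8: → [24,35),[18,29); WM=23
i=19 t=25 v=4: → [24,35),[18,29); WM=23
i=20 t=27 v=2: → [24,35),[18,29); WM=27
i=21 t=28 v=9: → [24,35),[18,29); WM=27
i=22 t=28 v=2: → [24,35),[18,29); WM=27

3 5 14 15 16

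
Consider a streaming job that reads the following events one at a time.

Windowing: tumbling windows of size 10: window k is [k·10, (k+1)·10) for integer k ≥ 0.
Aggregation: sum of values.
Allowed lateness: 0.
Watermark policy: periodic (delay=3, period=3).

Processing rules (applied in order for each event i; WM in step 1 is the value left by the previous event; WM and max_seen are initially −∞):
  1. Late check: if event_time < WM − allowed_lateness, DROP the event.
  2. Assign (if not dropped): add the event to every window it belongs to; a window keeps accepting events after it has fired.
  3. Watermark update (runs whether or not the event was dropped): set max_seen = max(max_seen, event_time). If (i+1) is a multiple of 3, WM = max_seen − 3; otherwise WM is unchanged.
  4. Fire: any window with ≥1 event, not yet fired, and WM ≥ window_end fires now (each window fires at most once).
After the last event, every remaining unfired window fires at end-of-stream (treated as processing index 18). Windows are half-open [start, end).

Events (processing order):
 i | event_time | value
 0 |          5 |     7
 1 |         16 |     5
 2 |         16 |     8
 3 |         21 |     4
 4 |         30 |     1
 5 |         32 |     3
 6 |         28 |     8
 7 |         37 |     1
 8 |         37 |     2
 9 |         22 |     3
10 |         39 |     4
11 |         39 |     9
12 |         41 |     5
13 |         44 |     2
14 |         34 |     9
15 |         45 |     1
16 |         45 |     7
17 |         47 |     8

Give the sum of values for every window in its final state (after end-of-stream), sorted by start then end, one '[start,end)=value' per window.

[0,10)=7 [10,20)=13 [20,30)=4 [30,40)=20 [40,50)=23

i=0 t=5 v=7: → [0,10); WM=−∞
i=1 t=16 v=5: → [10,20); WM=−∞
i=2 t=16 v=8: → [10,20); WM=13; [0,10) fires=7
i=3 t=21 v=4: → [20,30); WM=13
i=4 t=30 v=1: → [30,40); WM=13
i=5 t=32 v=3: → [30,40); WM=29; [10,20) fires=13
i=6 t=28 v=8: DROP (t<29-0); WM=29
i=7 t=37 v=1: → [30,40); WM=29
i=8 t=37 v=2: → [30,40); WM=34; [20,30) fires=4
i=9 t=22 v=3: DROP (t<34-0); WM=34
i=10 t=39 v=4: → [30,40); WM=34
i=11 t=39 v=9: → [30,40); WM=36
i=12 t=41 v=5: → [40,50); WM=36
i=13 t=44 v=2: → [40,50); WM=36
i=14 t=34 v=9: DROP (t<36-0); WM=41; [30,40) fires=20
i=15 t=45 v=1: → [40,50); WM=41
i=16 t=45 v=7: → [40,50); WM=41
i=17 t=47 v=8: → [40,50); WM=44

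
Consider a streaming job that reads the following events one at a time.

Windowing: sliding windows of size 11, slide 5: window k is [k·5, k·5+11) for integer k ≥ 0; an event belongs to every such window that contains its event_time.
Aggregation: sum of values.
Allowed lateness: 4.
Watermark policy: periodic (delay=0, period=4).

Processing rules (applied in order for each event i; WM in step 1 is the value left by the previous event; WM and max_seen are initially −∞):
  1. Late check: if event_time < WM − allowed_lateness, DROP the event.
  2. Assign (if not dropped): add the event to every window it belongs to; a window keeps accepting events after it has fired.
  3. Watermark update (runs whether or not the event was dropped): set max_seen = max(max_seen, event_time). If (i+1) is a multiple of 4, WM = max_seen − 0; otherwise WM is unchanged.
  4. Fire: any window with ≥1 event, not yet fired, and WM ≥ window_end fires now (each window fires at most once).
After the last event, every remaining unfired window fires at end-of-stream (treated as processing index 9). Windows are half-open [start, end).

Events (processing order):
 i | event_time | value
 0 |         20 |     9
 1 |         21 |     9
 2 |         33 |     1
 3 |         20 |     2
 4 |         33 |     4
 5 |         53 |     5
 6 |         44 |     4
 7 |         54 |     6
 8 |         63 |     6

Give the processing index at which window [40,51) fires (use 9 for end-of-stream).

i=0 t=20 v=9: → [20,31),[15,26),[10,21); WM=−∞
i=1 t=21 v=9: → [20,31),[15,26); WM=−∞
i=2 t=33 v=1: → [30,41),[25,36); WM=−∞
i=3 t=20 v=2: → [20,31),[15,26),[10,21); WM=33; [10,21) fires=11 [15,26) fires=20 [20,31) fires=20
i=4 t=33 v=4: → [30,41),[25,36); WM=33
i=5 t=53 v=5: → [50,61),[45,56); WM=33
i=6 t=44 v=4: → [40,51),[35,46); WM=33
i=7 t=54 v=6: → [50,61),[45,56); WM=54; [25,36) fires=5 [30,41) fires=5 [35,46) fires=4 [40,51) fires=4
i=8 t=63 v=6: → [60,71),[55,66); WM=54

7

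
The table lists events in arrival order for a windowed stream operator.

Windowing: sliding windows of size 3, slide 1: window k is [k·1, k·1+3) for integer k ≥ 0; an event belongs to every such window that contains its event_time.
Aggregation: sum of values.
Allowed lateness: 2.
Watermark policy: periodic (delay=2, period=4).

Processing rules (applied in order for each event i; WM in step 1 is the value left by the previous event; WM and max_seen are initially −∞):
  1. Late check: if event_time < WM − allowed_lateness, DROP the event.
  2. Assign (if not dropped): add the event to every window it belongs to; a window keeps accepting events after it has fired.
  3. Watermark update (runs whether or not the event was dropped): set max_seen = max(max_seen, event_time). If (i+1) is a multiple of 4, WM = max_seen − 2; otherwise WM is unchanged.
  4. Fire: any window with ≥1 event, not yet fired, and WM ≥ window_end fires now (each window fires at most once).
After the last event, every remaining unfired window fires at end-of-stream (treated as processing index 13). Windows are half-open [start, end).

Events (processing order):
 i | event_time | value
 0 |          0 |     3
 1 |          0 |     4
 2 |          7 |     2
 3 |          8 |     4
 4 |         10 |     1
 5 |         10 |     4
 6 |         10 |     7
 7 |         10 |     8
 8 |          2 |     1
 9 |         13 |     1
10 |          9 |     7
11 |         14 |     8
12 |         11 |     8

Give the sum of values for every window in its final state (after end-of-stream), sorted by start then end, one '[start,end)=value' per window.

[0,3)=7 [5,8)=2 [6,9)=6 [7,10)=13 [8,11)=31 [9,12)=35 [10,13)=28 [11,14)=9 [12,15)=9 [13,16)=9 [14,17)=8

i=0 t=0 v=3: → [0,3); WM=−∞
i=1 t=0 v=4: → [0,3); WM=−∞
i=2 t=7 v=2: → [7,10),[6,9),[5,8); WM=−∞
i=3 t=8 v=4: → [8,11),[7,10),[6,9); WM=6; [0,3) fires=7
i=4 t=10 v=1: → [10,13),[9,12),[8,11); WM=6
i=5 t=10 v=4: → [10,13),[9,12),[8,11); WM=6
i=6 t=10 v=7: → [10,13),[9,12),[8,11); WM=6
i=7 t=10 v=8: → [10,13),[9,12),[8,11); WM=8; [5,8) fires=2
i=8 t=2 v=1: DROP (t<8-2); WM=8
i=9 t=13 v=1: → [13,16),[12,15),[11,14); WM=8
i=10 t=9 v=7: → [9,12),[8,11),[7,10); WM=8
i=11 t=14 v=8: → [14,17),[13,16),[12,15); WM=12; [6,9) fires=6 [7,10) fires=13 [8,11) fires=31 [9,12) fires=27
i=12 t=11 v=8: → [11,14),[10,13),[9,12); WM=12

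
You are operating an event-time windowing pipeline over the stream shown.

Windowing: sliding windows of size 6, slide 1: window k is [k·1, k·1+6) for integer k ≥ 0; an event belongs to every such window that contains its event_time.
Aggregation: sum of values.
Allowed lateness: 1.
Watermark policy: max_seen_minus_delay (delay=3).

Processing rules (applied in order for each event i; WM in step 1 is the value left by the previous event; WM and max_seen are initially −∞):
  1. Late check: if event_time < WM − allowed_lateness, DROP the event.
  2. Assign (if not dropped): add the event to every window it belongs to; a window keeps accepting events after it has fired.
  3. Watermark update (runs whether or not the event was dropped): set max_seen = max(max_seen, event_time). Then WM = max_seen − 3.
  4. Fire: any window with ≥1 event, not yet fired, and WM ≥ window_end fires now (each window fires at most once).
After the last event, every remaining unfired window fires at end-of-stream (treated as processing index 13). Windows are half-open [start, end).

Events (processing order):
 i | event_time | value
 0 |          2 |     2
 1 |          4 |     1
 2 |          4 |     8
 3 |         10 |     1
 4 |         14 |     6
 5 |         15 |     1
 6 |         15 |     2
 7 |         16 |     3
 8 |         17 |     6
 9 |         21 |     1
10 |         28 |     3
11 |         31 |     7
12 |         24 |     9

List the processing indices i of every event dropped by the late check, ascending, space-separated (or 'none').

i=0 t=2 v=2: → [2,8),[1,7),[0,6); WM=-1
i=1 t=4 v=1: → [4,10),[3,9),[2,8),[1,7),[0,6); WM=1
i=2 t=4 v=8: → [4,10),[3,9),[2,8),[1,7),[0,6); WM=1
i=3 t=10 v=1: → [10,16),[9,15),[8,14),[7,13),[6,12),[5,11); WM=7; [0,6) fires=11 [1,7) fires=11
i=4 t=14 v=6: → [14,20),[13,19),[12,18),[11,17),[10,16),[9,15); WM=11; [2,8) fires=11 [3,9) fires=9 [4,10) fires=9 [5,11) fires=1
i=5 t=15 v=1: → [15,21),[14,20),[13,19),[12,18),[11,17),[10,16); WM=12; [6,12) fires=1
i=6 t=15 v=2: → [15,21),[14,20),[13,19),[12,18),[11,17),[10,16); WM=12
i=7 t=16 v=3: → [16,22),[15,21),[14,20),[13,19),[12,18),[11,17); WM=13; [7,13) fires=1
i=8 t=17 v=6: → [17,23),[16,22),[15,21),[14,20),[13,19),[12,18); WM=14; [8,14) fires=1
i=9 t=21 v=1: → [21,27),[20,26),[19,25),[18,24),[17,23),[16,22); WM=18; [9,15) fires=7 [10,16) fires=10 [11,17) fires=12 [12,18) fires=18
i=10 t=28 v=3: → [28,34),[27,33),[26,32),[25,31),[24,30),[23,29); WM=25; [13,19) fires=18 [14,20) fires=18 [15,21) fires=12 [16,22) fires=10 [17,23) fires=7 [18,24) fires=1 [19,25) fires=1
i=11 t=31 v=7: → [31,37),[30,36),[29,35),[28,34),[27,33),[26,32); WM=28; [20,26) fires=1 [21,27) fires=1
i=12 t=24 v=9: DROP (t<28-1); WM=28

12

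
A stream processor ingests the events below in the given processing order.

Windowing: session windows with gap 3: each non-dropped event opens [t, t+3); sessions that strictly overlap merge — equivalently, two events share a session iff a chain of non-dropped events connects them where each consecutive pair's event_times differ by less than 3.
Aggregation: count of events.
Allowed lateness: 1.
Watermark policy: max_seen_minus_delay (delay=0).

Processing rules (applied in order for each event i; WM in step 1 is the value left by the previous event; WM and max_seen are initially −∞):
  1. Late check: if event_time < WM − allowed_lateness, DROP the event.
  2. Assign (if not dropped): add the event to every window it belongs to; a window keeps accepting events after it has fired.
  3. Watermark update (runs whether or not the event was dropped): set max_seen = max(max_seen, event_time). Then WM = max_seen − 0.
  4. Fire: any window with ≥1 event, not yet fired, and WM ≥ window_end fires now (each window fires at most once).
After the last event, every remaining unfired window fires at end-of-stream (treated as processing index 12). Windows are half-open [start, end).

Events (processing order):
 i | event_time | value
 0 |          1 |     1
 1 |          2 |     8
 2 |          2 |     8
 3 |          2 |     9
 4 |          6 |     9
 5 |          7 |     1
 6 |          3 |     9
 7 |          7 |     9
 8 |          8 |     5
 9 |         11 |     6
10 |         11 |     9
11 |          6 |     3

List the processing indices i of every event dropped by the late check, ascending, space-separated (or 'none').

6 11

i=0 t=1 v=1: → [1,4); WM=1
i=1 t=2 v=8: → [1,5); WM=2
i=2 t=2 v=8: → [1,5); WM=2
i=3 t=2 v=9: → [1,5); WM=2
i=4 t=6 v=9: → [6,9); WM=6
i=5 t=7 v=1: → [6,10); WM=7
i=6 t=3 v=9: DROP (t<7-1); WM=7
i=7 t=7 v=9: → [6,10); WM=7
i=8 t=8 v=5: → [6,11); WM=8
i=9 t=11 v=6: → [11,14); WM=11
i=10 t=11 v=9: → [11,14); WM=11
i=11 t=6 v=3: DROP (t<11-1); WM=11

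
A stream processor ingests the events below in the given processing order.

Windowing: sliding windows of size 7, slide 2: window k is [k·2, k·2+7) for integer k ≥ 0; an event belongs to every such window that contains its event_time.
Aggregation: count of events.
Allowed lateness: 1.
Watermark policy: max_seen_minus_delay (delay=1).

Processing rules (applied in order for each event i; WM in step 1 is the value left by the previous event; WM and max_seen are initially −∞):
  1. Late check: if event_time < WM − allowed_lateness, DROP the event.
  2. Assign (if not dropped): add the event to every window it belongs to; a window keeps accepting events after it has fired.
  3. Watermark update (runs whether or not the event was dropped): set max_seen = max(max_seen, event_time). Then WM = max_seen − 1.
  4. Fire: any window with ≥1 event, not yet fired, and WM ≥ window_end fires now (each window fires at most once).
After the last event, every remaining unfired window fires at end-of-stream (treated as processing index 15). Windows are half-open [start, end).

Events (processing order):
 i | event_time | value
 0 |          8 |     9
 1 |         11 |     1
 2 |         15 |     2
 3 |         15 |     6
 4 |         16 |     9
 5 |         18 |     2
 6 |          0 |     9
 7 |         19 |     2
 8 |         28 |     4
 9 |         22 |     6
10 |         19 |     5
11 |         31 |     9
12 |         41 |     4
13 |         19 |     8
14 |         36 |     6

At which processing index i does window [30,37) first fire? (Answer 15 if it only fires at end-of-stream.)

i=0 t=8 v=9: → [8,15),[6,13),[4,11),[2,9); WM=7
i=1 t=11 v=1: → [10,17),[8,15),[6,13); WM=10; [2,9) fires=1
i=2 t=15 v=2: → [14,21),[12,19),[10,17); WM=14; [4,11) fires=1 [6,13) fires=2
i=3 t=15 v=6: → [14,21),[12,19),[10,17); WM=14
i=4 t=16 v=9: → [16,23),[14,21),[12,19),[10,17); WM=15; [8,15) fires=2
i=5 t=18 v=2: → [18,25),[16,23),[14,21),[12,19); WM=17; [10,17) fires=4
i=6 t=0 v=9: DROP (t<17-1); WM=17
i=7 t=19 v=2: → [18,25),[16,23),[14,21); WM=18
i=8 t=28 v=4: → [28,35),[26,33),[24,31),[22,29); WM=27; [12,19) fires=4 [14,21) fires=5 [16,23) fires=3 [18,25) fires=2
i=9 t=22 v=6: DROP (t<27-1); WM=27
i=10 t=19 v=5: DROP (t<27-1); WM=27
i=11 t=31 v=9: → [30,37),[28,35),[26,33); WM=30; [22,29) fires=1
i=12 t=41 v=4: → [40,47),[38,45),[36,43); WM=40; [24,31) fires=1 [26,33) fires=2 [28,35) fires=2 [30,37) fires=1
i=13 t=19 v=8: DROP (t<40-1); WM=40
i=14 t=36 v=6: DROP (t<40-1); WM=40

12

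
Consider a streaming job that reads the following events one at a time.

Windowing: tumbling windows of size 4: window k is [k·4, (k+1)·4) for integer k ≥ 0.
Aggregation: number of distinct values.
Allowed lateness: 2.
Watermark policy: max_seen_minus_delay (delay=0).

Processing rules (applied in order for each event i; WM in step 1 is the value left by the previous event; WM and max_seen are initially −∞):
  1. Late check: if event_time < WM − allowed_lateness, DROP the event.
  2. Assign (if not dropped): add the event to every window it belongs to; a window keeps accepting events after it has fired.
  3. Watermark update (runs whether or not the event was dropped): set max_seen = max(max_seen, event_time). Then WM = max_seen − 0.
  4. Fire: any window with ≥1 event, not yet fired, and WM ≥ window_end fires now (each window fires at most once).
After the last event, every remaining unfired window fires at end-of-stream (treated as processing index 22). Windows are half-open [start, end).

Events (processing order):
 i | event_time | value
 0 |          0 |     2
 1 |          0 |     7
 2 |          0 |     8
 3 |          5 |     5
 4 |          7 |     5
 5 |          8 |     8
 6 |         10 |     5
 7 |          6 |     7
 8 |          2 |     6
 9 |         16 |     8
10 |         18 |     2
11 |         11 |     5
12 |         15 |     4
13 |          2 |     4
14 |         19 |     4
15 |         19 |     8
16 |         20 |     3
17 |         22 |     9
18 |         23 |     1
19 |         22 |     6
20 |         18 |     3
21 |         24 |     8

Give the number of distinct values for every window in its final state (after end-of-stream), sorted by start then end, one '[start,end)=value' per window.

i=0 t=0 v=2: → [0,4); WM=0
i=1 t=0 v=7: → [0,4); WM=0
i=2 t=0 v=8: → [0,4); WM=0
i=3 t=5 v=5: → [4,8); WM=5; [0,4) fires=3
i=4 t=7 v=5: → [4,8); WM=7
i=5 t=8 v=8: → [8,12); WM=8; [4,8) fires=1
i=6 t=10 v=5: → [8,12); WM=10
i=7 t=6 v=7: DROP (t<10-2); WM=10
i=8 t=2 v=6: DROP (t<10-2); WM=10
i=9 t=16 v=8: → [16,20); WM=16; [8,12) fires=2
i=10 t=18 v=2: → [16,20); WM=18
i=11 t=11 v=5: DROP (t<18-2); WM=18
i=12 t=15 v=4: DROP (t<18-2); WM=18
i=13 t=2 v=4: DROP (t<18-2); WM=18
i=14 t=19 v=4: → [16,20); WM=19
i=15 t=19 v=8: → [16,20); WM=19
i=16 t=20 v=3: → [20,24); WM=20; [16,20) fires=3
i=17 t=22 v=9: → [20,24); WM=22
i=18 t=23 v=1: → [20,24); WM=23
i=19 t=22 v=6: → [20,24); WM=23
i=20 t=18 v=3: DROP (t<23-2); WM=23
i=21 t=24 v=8: → [24,28); WM=24; [20,24) fires=4

[0,4)=3 [4,8)=1 [8,12)=2 [16,20)=3 [20,24)=4 [24,28)=1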